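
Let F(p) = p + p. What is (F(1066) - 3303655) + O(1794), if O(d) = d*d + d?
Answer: -81293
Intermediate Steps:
F(p) = 2*p
O(d) = d + d² (O(d) = d² + d = d + d²)
(F(1066) - 3303655) + O(1794) = (2*1066 - 3303655) + 1794*(1 + 1794) = (2132 - 3303655) + 1794*1795 = -3301523 + 3220230 = -81293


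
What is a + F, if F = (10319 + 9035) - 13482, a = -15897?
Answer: -10025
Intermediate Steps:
F = 5872 (F = 19354 - 13482 = 5872)
a + F = -15897 + 5872 = -10025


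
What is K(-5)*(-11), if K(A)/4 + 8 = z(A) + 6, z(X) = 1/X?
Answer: 484/5 ≈ 96.800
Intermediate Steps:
K(A) = -8 + 4/A (K(A) = -32 + 4*(1/A + 6) = -32 + 4*(6 + 1/A) = -32 + (24 + 4/A) = -8 + 4/A)
K(-5)*(-11) = (-8 + 4/(-5))*(-11) = (-8 + 4*(-⅕))*(-11) = (-8 - ⅘)*(-11) = -44/5*(-11) = 484/5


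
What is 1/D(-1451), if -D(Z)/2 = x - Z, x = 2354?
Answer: -1/7610 ≈ -0.00013141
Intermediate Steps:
D(Z) = -4708 + 2*Z (D(Z) = -2*(2354 - Z) = -4708 + 2*Z)
1/D(-1451) = 1/(-4708 + 2*(-1451)) = 1/(-4708 - 2902) = 1/(-7610) = -1/7610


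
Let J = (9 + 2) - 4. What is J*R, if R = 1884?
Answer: 13188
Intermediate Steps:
J = 7 (J = 11 - 4 = 7)
J*R = 7*1884 = 13188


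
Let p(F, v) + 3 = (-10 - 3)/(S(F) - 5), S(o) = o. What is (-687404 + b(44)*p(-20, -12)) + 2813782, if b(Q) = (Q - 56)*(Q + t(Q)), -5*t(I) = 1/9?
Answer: 797882542/375 ≈ 2.1277e+6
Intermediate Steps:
t(I) = -1/45 (t(I) = -⅕/9 = -⅕*⅑ = -1/45)
b(Q) = (-56 + Q)*(-1/45 + Q) (b(Q) = (Q - 56)*(Q - 1/45) = (-56 + Q)*(-1/45 + Q))
p(F, v) = -3 - 13/(-5 + F) (p(F, v) = -3 + (-10 - 3)/(F - 5) = -3 - 13/(-5 + F))
(-687404 + b(44)*p(-20, -12)) + 2813782 = (-687404 + (56/45 + 44² - 2521/45*44)*((2 - 3*(-20))/(-5 - 20))) + 2813782 = (-687404 + (56/45 + 1936 - 110924/45)*((2 + 60)/(-25))) + 2813782 = (-687404 - (-7916)*62/375) + 2813782 = (-687404 - 7916/15*(-62/25)) + 2813782 = (-687404 + 490792/375) + 2813782 = -257285708/375 + 2813782 = 797882542/375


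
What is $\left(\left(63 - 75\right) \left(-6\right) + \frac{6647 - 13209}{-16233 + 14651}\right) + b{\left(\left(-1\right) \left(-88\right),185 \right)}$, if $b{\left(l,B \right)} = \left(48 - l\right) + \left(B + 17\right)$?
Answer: $\frac{188375}{791} \approx 238.15$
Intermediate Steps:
$b{\left(l,B \right)} = 65 + B - l$ ($b{\left(l,B \right)} = \left(48 - l\right) + \left(17 + B\right) = 65 + B - l$)
$\left(\left(63 - 75\right) \left(-6\right) + \frac{6647 - 13209}{-16233 + 14651}\right) + b{\left(\left(-1\right) \left(-88\right),185 \right)} = \left(\left(63 - 75\right) \left(-6\right) + \frac{6647 - 13209}{-16233 + 14651}\right) + \left(65 + 185 - \left(-1\right) \left(-88\right)\right) = \left(\left(-12\right) \left(-6\right) - \frac{6562}{-1582}\right) + \left(65 + 185 - 88\right) = \left(72 - - \frac{3281}{791}\right) + \left(65 + 185 - 88\right) = \left(72 + \frac{3281}{791}\right) + 162 = \frac{60233}{791} + 162 = \frac{188375}{791}$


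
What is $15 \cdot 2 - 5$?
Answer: $25$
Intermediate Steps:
$15 \cdot 2 - 5 = 30 - 5 = 25$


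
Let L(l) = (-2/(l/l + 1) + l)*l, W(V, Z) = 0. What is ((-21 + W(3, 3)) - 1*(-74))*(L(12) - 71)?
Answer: 3233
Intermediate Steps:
L(l) = l*(-1 + l) (L(l) = (-2/(1 + 1) + l)*l = (-2/2 + l)*l = ((1/2)*(-2) + l)*l = (-1 + l)*l = l*(-1 + l))
((-21 + W(3, 3)) - 1*(-74))*(L(12) - 71) = ((-21 + 0) - 1*(-74))*(12*(-1 + 12) - 71) = (-21 + 74)*(12*11 - 71) = 53*(132 - 71) = 53*61 = 3233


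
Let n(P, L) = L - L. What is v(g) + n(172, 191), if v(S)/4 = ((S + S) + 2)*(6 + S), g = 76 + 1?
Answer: 51792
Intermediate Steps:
n(P, L) = 0
g = 77
v(S) = 4*(2 + 2*S)*(6 + S) (v(S) = 4*(((S + S) + 2)*(6 + S)) = 4*((2*S + 2)*(6 + S)) = 4*((2 + 2*S)*(6 + S)) = 4*(2 + 2*S)*(6 + S))
v(g) + n(172, 191) = (48 + 8*77² + 56*77) + 0 = (48 + 8*5929 + 4312) + 0 = (48 + 47432 + 4312) + 0 = 51792 + 0 = 51792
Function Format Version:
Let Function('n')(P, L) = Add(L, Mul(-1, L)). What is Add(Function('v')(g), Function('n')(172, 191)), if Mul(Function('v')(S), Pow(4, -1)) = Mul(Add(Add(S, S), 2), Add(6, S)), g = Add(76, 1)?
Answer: 51792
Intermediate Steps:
Function('n')(P, L) = 0
g = 77
Function('v')(S) = Mul(4, Add(2, Mul(2, S)), Add(6, S)) (Function('v')(S) = Mul(4, Mul(Add(Add(S, S), 2), Add(6, S))) = Mul(4, Mul(Add(Mul(2, S), 2), Add(6, S))) = Mul(4, Mul(Add(2, Mul(2, S)), Add(6, S))) = Mul(4, Add(2, Mul(2, S)), Add(6, S)))
Add(Function('v')(g), Function('n')(172, 191)) = Add(Add(48, Mul(8, Pow(77, 2)), Mul(56, 77)), 0) = Add(Add(48, Mul(8, 5929), 4312), 0) = Add(Add(48, 47432, 4312), 0) = Add(51792, 0) = 51792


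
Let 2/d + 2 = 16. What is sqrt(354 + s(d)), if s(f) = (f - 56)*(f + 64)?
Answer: I*sqrt(158213)/7 ≈ 56.823*I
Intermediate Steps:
d = 1/7 (d = 2/(-2 + 16) = 2/14 = 2*(1/14) = 1/7 ≈ 0.14286)
s(f) = (-56 + f)*(64 + f)
sqrt(354 + s(d)) = sqrt(354 + (-3584 + (1/7)**2 + 8*(1/7))) = sqrt(354 + (-3584 + 1/49 + 8/7)) = sqrt(354 - 175559/49) = sqrt(-158213/49) = I*sqrt(158213)/7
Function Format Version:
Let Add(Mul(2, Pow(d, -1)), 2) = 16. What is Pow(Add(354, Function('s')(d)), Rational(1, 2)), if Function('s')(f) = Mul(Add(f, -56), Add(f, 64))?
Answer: Mul(Rational(1, 7), I, Pow(158213, Rational(1, 2))) ≈ Mul(56.823, I)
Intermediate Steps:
d = Rational(1, 7) (d = Mul(2, Pow(Add(-2, 16), -1)) = Mul(2, Pow(14, -1)) = Mul(2, Rational(1, 14)) = Rational(1, 7) ≈ 0.14286)
Function('s')(f) = Mul(Add(-56, f), Add(64, f))
Pow(Add(354, Function('s')(d)), Rational(1, 2)) = Pow(Add(354, Add(-3584, Pow(Rational(1, 7), 2), Mul(8, Rational(1, 7)))), Rational(1, 2)) = Pow(Add(354, Add(-3584, Rational(1, 49), Rational(8, 7))), Rational(1, 2)) = Pow(Add(354, Rational(-175559, 49)), Rational(1, 2)) = Pow(Rational(-158213, 49), Rational(1, 2)) = Mul(Rational(1, 7), I, Pow(158213, Rational(1, 2)))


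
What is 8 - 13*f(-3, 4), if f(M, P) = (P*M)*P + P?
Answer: 580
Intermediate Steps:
f(M, P) = P + M*P² (f(M, P) = (M*P)*P + P = M*P² + P = P + M*P²)
8 - 13*f(-3, 4) = 8 - 52*(1 - 3*4) = 8 - 52*(1 - 12) = 8 - 52*(-11) = 8 - 13*(-44) = 8 + 572 = 580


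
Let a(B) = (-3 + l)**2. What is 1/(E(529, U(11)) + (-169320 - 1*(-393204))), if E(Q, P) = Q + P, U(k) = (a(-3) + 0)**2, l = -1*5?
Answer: 1/228509 ≈ 4.3762e-6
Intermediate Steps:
l = -5
a(B) = 64 (a(B) = (-3 - 5)**2 = (-8)**2 = 64)
U(k) = 4096 (U(k) = (64 + 0)**2 = 64**2 = 4096)
E(Q, P) = P + Q
1/(E(529, U(11)) + (-169320 - 1*(-393204))) = 1/((4096 + 529) + (-169320 - 1*(-393204))) = 1/(4625 + (-169320 + 393204)) = 1/(4625 + 223884) = 1/228509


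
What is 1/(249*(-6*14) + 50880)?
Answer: 1/29964 ≈ 3.3373e-5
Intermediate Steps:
1/(249*(-6*14) + 50880) = 1/(249*(-84) + 50880) = 1/(-20916 + 50880) = 1/29964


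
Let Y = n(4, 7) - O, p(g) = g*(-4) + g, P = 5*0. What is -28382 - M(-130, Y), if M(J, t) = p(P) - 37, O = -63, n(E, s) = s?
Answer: -28345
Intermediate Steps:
P = 0
p(g) = -3*g (p(g) = -4*g + g = -3*g)
Y = 70 (Y = 7 - 1*(-63) = 7 + 63 = 70)
M(J, t) = -37 (M(J, t) = -3*0 - 37 = 0 - 37 = -37)
-28382 - M(-130, Y) = -28382 - 1*(-37) = -28382 + 37 = -28345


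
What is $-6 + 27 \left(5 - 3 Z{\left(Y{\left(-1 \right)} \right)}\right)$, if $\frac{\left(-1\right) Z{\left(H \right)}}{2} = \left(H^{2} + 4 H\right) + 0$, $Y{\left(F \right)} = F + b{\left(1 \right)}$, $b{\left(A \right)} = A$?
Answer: $129$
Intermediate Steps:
$Y{\left(F \right)} = 1 + F$ ($Y{\left(F \right)} = F + 1 = 1 + F$)
$Z{\left(H \right)} = - 8 H - 2 H^{2}$ ($Z{\left(H \right)} = - 2 \left(\left(H^{2} + 4 H\right) + 0\right) = - 2 \left(H^{2} + 4 H\right) = - 8 H - 2 H^{2}$)
$-6 + 27 \left(5 - 3 Z{\left(Y{\left(-1 \right)} \right)}\right) = -6 + 27 \left(5 - 3 \left(- 2 \left(1 - 1\right) \left(4 + \left(1 - 1\right)\right)\right)\right) = -6 + 27 \left(5 - 3 \left(\left(-2\right) 0 \left(4 + 0\right)\right)\right) = -6 + 27 \left(5 - 3 \left(\left(-2\right) 0 \cdot 4\right)\right) = -6 + 27 \left(5 - 0\right) = -6 + 27 \left(5 + 0\right) = -6 + 27 \cdot 5 = -6 + 135 = 129$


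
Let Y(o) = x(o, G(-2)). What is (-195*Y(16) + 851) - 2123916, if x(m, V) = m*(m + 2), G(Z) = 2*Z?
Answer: -2179225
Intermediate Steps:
x(m, V) = m*(2 + m)
Y(o) = o*(2 + o)
(-195*Y(16) + 851) - 2123916 = (-3120*(2 + 16) + 851) - 2123916 = (-3120*18 + 851) - 2123916 = (-195*288 + 851) - 2123916 = (-56160 + 851) - 2123916 = -55309 - 2123916 = -2179225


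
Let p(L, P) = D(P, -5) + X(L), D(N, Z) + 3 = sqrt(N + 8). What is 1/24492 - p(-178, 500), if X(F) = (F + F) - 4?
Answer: 8890597/24492 - 2*sqrt(127) ≈ 340.46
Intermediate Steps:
D(N, Z) = -3 + sqrt(8 + N) (D(N, Z) = -3 + sqrt(N + 8) = -3 + sqrt(8 + N))
X(F) = -4 + 2*F (X(F) = 2*F - 4 = -4 + 2*F)
p(L, P) = -7 + sqrt(8 + P) + 2*L (p(L, P) = (-3 + sqrt(8 + P)) + (-4 + 2*L) = -7 + sqrt(8 + P) + 2*L)
1/24492 - p(-178, 500) = 1/24492 - (-7 + sqrt(8 + 500) + 2*(-178)) = 1/24492 - (-7 + sqrt(508) - 356) = 1/24492 - (-7 + 2*sqrt(127) - 356) = 1/24492 - (-363 + 2*sqrt(127)) = 1/24492 + (363 - 2*sqrt(127)) = 8890597/24492 - 2*sqrt(127)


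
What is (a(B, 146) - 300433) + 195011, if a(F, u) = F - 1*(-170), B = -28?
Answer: -105280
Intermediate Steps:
a(F, u) = 170 + F (a(F, u) = F + 170 = 170 + F)
(a(B, 146) - 300433) + 195011 = ((170 - 28) - 300433) + 195011 = (142 - 300433) + 195011 = -300291 + 195011 = -105280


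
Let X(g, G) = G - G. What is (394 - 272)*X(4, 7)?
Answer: 0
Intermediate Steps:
X(g, G) = 0
(394 - 272)*X(4, 7) = (394 - 272)*0 = 122*0 = 0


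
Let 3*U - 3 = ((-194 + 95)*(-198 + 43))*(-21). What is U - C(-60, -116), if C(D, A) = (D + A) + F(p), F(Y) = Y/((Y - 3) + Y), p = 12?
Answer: -750670/7 ≈ -1.0724e+5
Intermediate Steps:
F(Y) = Y/(-3 + 2*Y) (F(Y) = Y/((-3 + Y) + Y) = Y/(-3 + 2*Y))
C(D, A) = 4/7 + A + D (C(D, A) = (D + A) + 12/(-3 + 2*12) = (A + D) + 12/(-3 + 24) = (A + D) + 12/21 = (A + D) + 12*(1/21) = (A + D) + 4/7 = 4/7 + A + D)
U = -107414 (U = 1 + (((-194 + 95)*(-198 + 43))*(-21))/3 = 1 + (-99*(-155)*(-21))/3 = 1 + (15345*(-21))/3 = 1 + (⅓)*(-322245) = 1 - 107415 = -107414)
U - C(-60, -116) = -107414 - (4/7 - 116 - 60) = -107414 - 1*(-1228/7) = -107414 + 1228/7 = -750670/7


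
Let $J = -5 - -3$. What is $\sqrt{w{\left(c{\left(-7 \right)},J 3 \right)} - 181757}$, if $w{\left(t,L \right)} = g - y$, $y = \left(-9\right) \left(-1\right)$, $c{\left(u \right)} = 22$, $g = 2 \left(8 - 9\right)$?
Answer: $2 i \sqrt{45442} \approx 426.34 i$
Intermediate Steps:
$g = -2$ ($g = 2 \left(-1\right) = -2$)
$J = -2$ ($J = -5 + 3 = -2$)
$y = 9$
$w{\left(t,L \right)} = -11$ ($w{\left(t,L \right)} = -2 - 9 = -11$)
$\sqrt{w{\left(c{\left(-7 \right)},J 3 \right)} - 181757} = \sqrt{-11 - 181757} = \sqrt{-181768} = 2 i \sqrt{45442}$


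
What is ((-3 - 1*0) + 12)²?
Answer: 81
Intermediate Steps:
((-3 - 1*0) + 12)² = ((-3 + 0) + 12)² = (-3 + 12)² = 9² = 81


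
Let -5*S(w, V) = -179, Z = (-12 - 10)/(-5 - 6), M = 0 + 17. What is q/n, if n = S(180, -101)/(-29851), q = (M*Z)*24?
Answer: -121792080/179 ≈ -6.8040e+5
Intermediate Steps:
M = 17
Z = 2 (Z = -22/(-11) = -22*(-1/11) = 2)
S(w, V) = 179/5 (S(w, V) = -⅕*(-179) = 179/5)
q = 816 (q = (17*2)*24 = 34*24 = 816)
n = -179/149255 (n = (179/5)/(-29851) = (179/5)*(-1/29851) = -179/149255 ≈ -0.0011993)
q/n = 816/(-179/149255) = 816*(-149255/179) = -121792080/179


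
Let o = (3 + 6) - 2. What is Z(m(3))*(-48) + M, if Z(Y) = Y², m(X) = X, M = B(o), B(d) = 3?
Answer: -429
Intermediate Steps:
o = 7 (o = 9 - 2 = 7)
M = 3
Z(m(3))*(-48) + M = 3²*(-48) + 3 = 9*(-48) + 3 = -432 + 3 = -429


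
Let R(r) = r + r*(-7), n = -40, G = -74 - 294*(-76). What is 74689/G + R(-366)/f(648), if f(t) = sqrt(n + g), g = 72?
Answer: 74689/22270 + 549*sqrt(2)/2 ≈ 391.56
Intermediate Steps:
G = 22270 (G = -74 + 22344 = 22270)
R(r) = -6*r (R(r) = r - 7*r = -6*r)
f(t) = 4*sqrt(2) (f(t) = sqrt(-40 + 72) = sqrt(32) = 4*sqrt(2))
74689/G + R(-366)/f(648) = 74689/22270 + (-6*(-366))/((4*sqrt(2))) = 74689*(1/22270) + 2196*(sqrt(2)/8) = 74689/22270 + 549*sqrt(2)/2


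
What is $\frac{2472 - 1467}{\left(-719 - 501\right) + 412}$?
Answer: $- \frac{1005}{808} \approx -1.2438$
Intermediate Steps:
$\frac{2472 - 1467}{\left(-719 - 501\right) + 412} = \frac{1005}{-1220 + 412} = \frac{1005}{-808} = 1005 \left(- \frac{1}{808}\right) = - \frac{1005}{808}$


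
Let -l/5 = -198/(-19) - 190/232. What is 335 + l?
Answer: 632525/2204 ≈ 286.99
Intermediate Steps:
l = -105815/2204 (l = -5*(-198/(-19) - 190/232) = -5*(-198*(-1/19) - 190*1/232) = -5*(198/19 - 95/116) = -5*21163/2204 = -105815/2204 ≈ -48.010)
335 + l = 335 - 105815/2204 = 632525/2204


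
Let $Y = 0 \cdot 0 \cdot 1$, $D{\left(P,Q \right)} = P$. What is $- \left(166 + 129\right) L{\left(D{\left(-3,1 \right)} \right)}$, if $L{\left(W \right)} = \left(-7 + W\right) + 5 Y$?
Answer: $2950$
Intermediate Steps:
$Y = 0$ ($Y = 0 \cdot 1 = 0$)
$L{\left(W \right)} = -7 + W$ ($L{\left(W \right)} = \left(-7 + W\right) + 5 \cdot 0 = \left(-7 + W\right) + 0 = -7 + W$)
$- \left(166 + 129\right) L{\left(D{\left(-3,1 \right)} \right)} = - \left(166 + 129\right) \left(-7 - 3\right) = - 295 \left(-10\right) = \left(-1\right) \left(-2950\right) = 2950$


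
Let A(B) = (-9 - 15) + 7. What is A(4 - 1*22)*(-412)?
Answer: 7004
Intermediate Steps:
A(B) = -17 (A(B) = -24 + 7 = -17)
A(4 - 1*22)*(-412) = -17*(-412) = 7004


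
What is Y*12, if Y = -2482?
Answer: -29784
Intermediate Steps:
Y*12 = -2482*12 = -29784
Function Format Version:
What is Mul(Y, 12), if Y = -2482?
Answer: -29784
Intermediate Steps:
Mul(Y, 12) = Mul(-2482, 12) = -29784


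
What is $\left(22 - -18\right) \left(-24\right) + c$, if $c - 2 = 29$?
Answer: $-929$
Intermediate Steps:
$c = 31$ ($c = 2 + 29 = 31$)
$\left(22 - -18\right) \left(-24\right) + c = \left(22 - -18\right) \left(-24\right) + 31 = \left(22 + 18\right) \left(-24\right) + 31 = 40 \left(-24\right) + 31 = -960 + 31 = -929$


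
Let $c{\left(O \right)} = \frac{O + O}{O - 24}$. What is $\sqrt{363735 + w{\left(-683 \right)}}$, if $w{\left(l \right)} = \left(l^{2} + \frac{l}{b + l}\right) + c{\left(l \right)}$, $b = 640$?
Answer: $\frac{\sqrt{767326756048643}}{30401} \approx 911.18$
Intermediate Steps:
$c{\left(O \right)} = \frac{2 O}{-24 + O}$
$w{\left(l \right)} = l^{2} + \frac{l}{640 + l} + \frac{2 l}{-24 + l}$ ($w{\left(l \right)} = \left(l^{2} + \frac{l}{640 + l}\right) + \frac{2 l}{-24 + l} = l^{2} + \frac{l}{640 + l} + \frac{2 l}{-24 + l}$)
$\sqrt{363735 + w{\left(-683 \right)}} = \sqrt{363735 - \frac{683 \left(1256 + \left(-683\right)^{3} - -10488831 + 616 \left(-683\right)^{2}\right)}{-15360 + \left(-683\right)^{2} + 616 \left(-683\right)}} = \sqrt{363735 - \frac{683 \left(1256 - 318611987 + 10488831 + 616 \cdot 466489\right)}{-15360 + 466489 - 420728}} = \sqrt{363735 - \frac{683 \left(1256 - 318611987 + 10488831 + 287357224\right)}{30401}} = \sqrt{363735 - \frac{683}{30401} \left(-20764676\right)} = \sqrt{363735 + \frac{14182273708}{30401}} = \sqrt{\frac{25240181443}{30401}} = \frac{\sqrt{767326756048643}}{30401}$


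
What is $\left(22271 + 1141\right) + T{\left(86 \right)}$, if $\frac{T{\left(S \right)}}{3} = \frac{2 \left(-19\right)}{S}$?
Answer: $\frac{1006659}{43} \approx 23411.0$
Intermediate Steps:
$T{\left(S \right)} = - \frac{114}{S}$ ($T{\left(S \right)} = 3 \frac{2 \left(-19\right)}{S} = 3 \left(- \frac{38}{S}\right) = - \frac{114}{S}$)
$\left(22271 + 1141\right) + T{\left(86 \right)} = \left(22271 + 1141\right) - \frac{114}{86} = 23412 - \frac{57}{43} = \frac{1006659}{43}$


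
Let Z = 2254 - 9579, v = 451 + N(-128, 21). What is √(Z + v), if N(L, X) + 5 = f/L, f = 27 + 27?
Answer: I*√440283/8 ≈ 82.942*I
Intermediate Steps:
f = 54
N(L, X) = -5 + 54/L
v = 28517/64 (v = 451 + (-5 + 54/(-128)) = 451 + (-5 + 54*(-1/128)) = 451 + (-5 - 27/64) = 451 - 347/64 = 28517/64 ≈ 445.58)
Z = -7325
√(Z + v) = √(-7325 + 28517/64) = √(-440283/64) = I*√440283/8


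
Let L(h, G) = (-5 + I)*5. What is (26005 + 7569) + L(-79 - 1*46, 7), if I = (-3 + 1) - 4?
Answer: 33519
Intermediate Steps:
I = -6 (I = -2 - 4 = -6)
L(h, G) = -55 (L(h, G) = (-5 - 6)*5 = -11*5 = -55)
(26005 + 7569) + L(-79 - 1*46, 7) = (26005 + 7569) - 55 = 33574 - 55 = 33519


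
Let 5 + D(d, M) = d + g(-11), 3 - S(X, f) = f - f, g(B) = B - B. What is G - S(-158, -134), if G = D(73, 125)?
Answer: 65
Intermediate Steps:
g(B) = 0
S(X, f) = 3 (S(X, f) = 3 - (f - f) = 3 - 1*0 = 3 + 0 = 3)
D(d, M) = -5 + d (D(d, M) = -5 + (d + 0) = -5 + d)
G = 68 (G = -5 + 73 = 68)
G - S(-158, -134) = 68 - 1*3 = 68 - 3 = 65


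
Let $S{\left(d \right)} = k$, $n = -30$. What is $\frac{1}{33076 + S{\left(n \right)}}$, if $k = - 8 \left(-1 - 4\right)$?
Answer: $\frac{1}{33116} \approx 3.0197 \cdot 10^{-5}$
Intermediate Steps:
$k = 40$ ($k = \left(-8\right) \left(-5\right) = 40$)
$S{\left(d \right)} = 40$
$\frac{1}{33076 + S{\left(n \right)}} = \frac{1}{33076 + 40} = \frac{1}{33116}$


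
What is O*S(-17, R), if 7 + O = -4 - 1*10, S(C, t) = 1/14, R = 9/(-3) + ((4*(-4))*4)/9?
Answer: -3/2 ≈ -1.5000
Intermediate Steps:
R = -91/9 (R = 9*(-⅓) - 16*4*(⅑) = -3 - 64*⅑ = -3 - 64/9 = -91/9 ≈ -10.111)
S(C, t) = 1/14
O = -21 (O = -7 + (-4 - 1*10) = -7 + (-4 - 10) = -7 - 14 = -21)
O*S(-17, R) = -21*1/14 = -3/2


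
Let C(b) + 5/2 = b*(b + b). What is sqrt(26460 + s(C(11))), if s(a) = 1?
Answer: sqrt(26461) ≈ 162.67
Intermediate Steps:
C(b) = -5/2 + 2*b**2 (C(b) = -5/2 + b*(b + b) = -5/2 + b*(2*b) = -5/2 + 2*b**2)
sqrt(26460 + s(C(11))) = sqrt(26460 + 1) = sqrt(26461)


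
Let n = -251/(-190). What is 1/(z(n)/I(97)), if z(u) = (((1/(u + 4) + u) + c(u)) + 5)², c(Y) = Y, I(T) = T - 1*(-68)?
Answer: 1522065934125/565558145296 ≈ 2.6913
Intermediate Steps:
I(T) = 68 + T (I(T) = T + 68 = 68 + T)
n = 251/190 (n = -251*(-1/190) = 251/190 ≈ 1.3211)
z(u) = (5 + 1/(4 + u) + 2*u)² (z(u) = (((1/(u + 4) + u) + u) + 5)² = (((1/(4 + u) + u) + u) + 5)² = (((u + 1/(4 + u)) + u) + 5)² = ((1/(4 + u) + 2*u) + 5)² = (5 + 1/(4 + u) + 2*u)²)
1/(z(n)/I(97)) = 1/(((21 + 2*(251/190)² + 13*(251/190))²/(4 + 251/190)²)/(68 + 97)) = 1/(((21 + 2*(63001/36100) + 3263/190)²/(1011/190)²)/165) = 1/((36100*(21 + 63001/18050 + 3263/190)²/1022121)*(1/165)) = 1/((36100*(376018/9025)²/1022121)*(1/165)) = 1/(((36100/1022121)*(141389536324/81450625))*(1/165)) = 1/((565558145296/9224642025)*(1/165)) = 1/(565558145296/1522065934125) = 1522065934125/565558145296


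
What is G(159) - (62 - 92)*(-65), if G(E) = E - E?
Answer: -1950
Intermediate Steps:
G(E) = 0
G(159) - (62 - 92)*(-65) = 0 - (62 - 92)*(-65) = 0 - (-30)*(-65) = 0 - 1*1950 = 0 - 1950 = -1950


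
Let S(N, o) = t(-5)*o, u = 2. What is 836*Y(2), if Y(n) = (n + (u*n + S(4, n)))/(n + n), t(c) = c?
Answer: -836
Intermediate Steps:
S(N, o) = -5*o
Y(n) = -1 (Y(n) = (n + (2*n - 5*n))/(n + n) = (n - 3*n)/((2*n)) = (-2*n)*(1/(2*n)) = -1)
836*Y(2) = 836*(-1) = -836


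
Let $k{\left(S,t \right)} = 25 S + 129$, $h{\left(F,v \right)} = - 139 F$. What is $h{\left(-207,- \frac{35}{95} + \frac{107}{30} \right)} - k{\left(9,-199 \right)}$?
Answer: $28419$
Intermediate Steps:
$k{\left(S,t \right)} = 129 + 25 S$
$h{\left(-207,- \frac{35}{95} + \frac{107}{30} \right)} - k{\left(9,-199 \right)} = \left(-139\right) \left(-207\right) - \left(129 + 25 \cdot 9\right) = 28773 - \left(129 + 225\right) = 28773 - 354 = 28419$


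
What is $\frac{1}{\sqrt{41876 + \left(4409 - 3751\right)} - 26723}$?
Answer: $- \frac{26723}{714076195} - \frac{3 \sqrt{4726}}{714076195} \approx -3.7712 \cdot 10^{-5}$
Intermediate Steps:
$\frac{1}{\sqrt{41876 + \left(4409 - 3751\right)} - 26723} = \frac{1}{\sqrt{41876 + 658} - 26723} = \frac{1}{\sqrt{42534} - 26723} = \frac{1}{3 \sqrt{4726} - 26723} = \frac{1}{-26723 + 3 \sqrt{4726}}$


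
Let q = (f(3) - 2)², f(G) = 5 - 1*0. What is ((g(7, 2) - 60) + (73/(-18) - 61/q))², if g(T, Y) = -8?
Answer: 223729/36 ≈ 6214.7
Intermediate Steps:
f(G) = 5 (f(G) = 5 + 0 = 5)
q = 9 (q = (5 - 2)² = 3² = 9)
((g(7, 2) - 60) + (73/(-18) - 61/q))² = ((-8 - 60) + (73/(-18) - 61/9))² = (-68 + (73*(-1/18) - 61*⅑))² = (-68 + (-73/18 - 61/9))² = (-68 - 65/6)² = (-473/6)² = 223729/36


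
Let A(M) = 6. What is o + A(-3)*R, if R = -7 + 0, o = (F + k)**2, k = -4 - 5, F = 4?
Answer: -17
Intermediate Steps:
k = -9
o = 25 (o = (4 - 9)**2 = (-5)**2 = 25)
R = -7
o + A(-3)*R = 25 + 6*(-7) = 25 - 42 = -17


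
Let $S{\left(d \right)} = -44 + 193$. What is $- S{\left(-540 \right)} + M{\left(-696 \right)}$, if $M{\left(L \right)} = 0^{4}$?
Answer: $-149$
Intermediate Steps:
$S{\left(d \right)} = 149$
$M{\left(L \right)} = 0$
$- S{\left(-540 \right)} + M{\left(-696 \right)} = \left(-1\right) 149 + 0 = -149 + 0 = -149$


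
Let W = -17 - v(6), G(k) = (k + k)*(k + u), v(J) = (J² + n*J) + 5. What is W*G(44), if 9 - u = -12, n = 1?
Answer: -366080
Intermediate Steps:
v(J) = 5 + J + J² (v(J) = (J² + 1*J) + 5 = (J² + J) + 5 = (J + J²) + 5 = 5 + J + J²)
u = 21 (u = 9 - 1*(-12) = 9 + 12 = 21)
G(k) = 2*k*(21 + k) (G(k) = (k + k)*(k + 21) = (2*k)*(21 + k) = 2*k*(21 + k))
W = -64 (W = -17 - (5 + 6 + 6²) = -17 - (5 + 6 + 36) = -17 - 1*47 = -17 - 47 = -64)
W*G(44) = -128*44*(21 + 44) = -128*44*65 = -64*5720 = -366080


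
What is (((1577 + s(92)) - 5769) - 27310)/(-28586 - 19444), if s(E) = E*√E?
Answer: 15751/24015 - 92*√23/24015 ≈ 0.63751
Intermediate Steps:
s(E) = E^(3/2)
(((1577 + s(92)) - 5769) - 27310)/(-28586 - 19444) = (((1577 + 92^(3/2)) - 5769) - 27310)/(-28586 - 19444) = (((1577 + 184*√23) - 5769) - 27310)/(-48030) = ((-4192 + 184*√23) - 27310)*(-1/48030) = (-31502 + 184*√23)*(-1/48030) = 15751/24015 - 92*√23/24015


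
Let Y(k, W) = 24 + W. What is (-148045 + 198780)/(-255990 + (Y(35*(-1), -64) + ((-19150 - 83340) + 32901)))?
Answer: -50735/325619 ≈ -0.15581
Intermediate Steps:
(-148045 + 198780)/(-255990 + (Y(35*(-1), -64) + ((-19150 - 83340) + 32901))) = (-148045 + 198780)/(-255990 + ((24 - 64) + ((-19150 - 83340) + 32901))) = 50735/(-255990 + (-40 + (-102490 + 32901))) = 50735/(-255990 + (-40 - 69589)) = 50735/(-255990 - 69629) = 50735/(-325619) = 50735*(-1/325619) = -50735/325619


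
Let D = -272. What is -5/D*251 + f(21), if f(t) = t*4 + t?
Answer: 29815/272 ≈ 109.61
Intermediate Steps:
f(t) = 5*t (f(t) = 4*t + t = 5*t)
-5/D*251 + f(21) = -5/(-272)*251 + 5*21 = -5*(-1/272)*251 + 105 = (5/272)*251 + 105 = 1255/272 + 105 = 29815/272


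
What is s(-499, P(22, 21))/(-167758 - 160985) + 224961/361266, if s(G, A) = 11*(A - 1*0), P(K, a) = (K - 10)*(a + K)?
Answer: 7989312023/13195963182 ≈ 0.60544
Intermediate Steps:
P(K, a) = (-10 + K)*(K + a)
s(G, A) = 11*A (s(G, A) = 11*(A + 0) = 11*A)
s(-499, P(22, 21))/(-167758 - 160985) + 224961/361266 = (11*(22² - 10*22 - 10*21 + 22*21))/(-167758 - 160985) + 224961/361266 = (11*(484 - 220 - 210 + 462))/(-328743) + 224961*(1/361266) = (11*516)*(-1/328743) + 74987/120422 = 5676*(-1/328743) + 74987/120422 = -1892/109581 + 74987/120422 = 7989312023/13195963182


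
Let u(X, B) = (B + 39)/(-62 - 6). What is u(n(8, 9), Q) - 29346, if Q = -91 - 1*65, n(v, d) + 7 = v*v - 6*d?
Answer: -1995411/68 ≈ -29344.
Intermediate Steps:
n(v, d) = -7 + v² - 6*d (n(v, d) = -7 + (v*v - 6*d) = -7 + (v² - 6*d) = -7 + v² - 6*d)
Q = -156 (Q = -91 - 65 = -156)
u(X, B) = -39/68 - B/68 (u(X, B) = (39 + B)/(-68) = (39 + B)*(-1/68) = -39/68 - B/68)
u(n(8, 9), Q) - 29346 = (-39/68 - 1/68*(-156)) - 29346 = (-39/68 + 39/17) - 29346 = 117/68 - 29346 = -1995411/68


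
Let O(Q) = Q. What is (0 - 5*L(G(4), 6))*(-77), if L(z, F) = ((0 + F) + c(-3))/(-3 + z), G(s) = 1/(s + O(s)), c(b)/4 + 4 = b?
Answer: 67760/23 ≈ 2946.1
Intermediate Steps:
c(b) = -16 + 4*b
G(s) = 1/(2*s) (G(s) = 1/(s + s) = 1/(2*s))
L(z, F) = (-28 + F)/(-3 + z) (L(z, F) = ((0 + F) + (-16 + 4*(-3)))/(-3 + z) = (F + (-16 - 12))/(-3 + z) = (F - 28)/(-3 + z) = (-28 + F)/(-3 + z))
(0 - 5*L(G(4), 6))*(-77) = (0 - 5*(-28 + 6)/(-3 + (1/2)/4))*(-77) = (0 - 5*(-22)/(-3 + (1/2)*(1/4)))*(-77) = (0 - 5*(-22)/(-3 + 1/8))*(-77) = (0 - 5*(-22)/(-23/8))*(-77) = (0 - (-40)*(-22)/23)*(-77) = (0 - 5*176/23)*(-77) = (0 - 880/23)*(-77) = -880/23*(-77) = 67760/23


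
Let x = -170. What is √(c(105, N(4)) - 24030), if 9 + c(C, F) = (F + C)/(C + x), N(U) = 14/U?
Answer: I*√406287310/130 ≈ 155.05*I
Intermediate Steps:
c(C, F) = -9 + (C + F)/(-170 + C) (c(C, F) = -9 + (F + C)/(C - 170) = -9 + (C + F)/(-170 + C))
√(c(105, N(4)) - 24030) = √((1530 + 14/4 - 8*105)/(-170 + 105) - 24030) = √((1530 + 14*(¼) - 840)/(-65) - 24030) = √(-(1530 + 7/2 - 840)/65 - 24030) = √(-1/65*1387/2 - 24030) = √(-1387/130 - 24030) = √(-3125287/130) = I*√406287310/130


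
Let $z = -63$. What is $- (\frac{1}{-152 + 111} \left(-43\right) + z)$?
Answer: $\frac{2540}{41} \approx 61.951$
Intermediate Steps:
$- (\frac{1}{-152 + 111} \left(-43\right) + z) = - (\frac{1}{-152 + 111} \left(-43\right) - 63) = - (\frac{1}{-41} \left(-43\right) - 63) = - (\left(- \frac{1}{41}\right) \left(-43\right) - 63) = - (\frac{43}{41} - 63) = \left(-1\right) \left(- \frac{2540}{41}\right) = \frac{2540}{41}$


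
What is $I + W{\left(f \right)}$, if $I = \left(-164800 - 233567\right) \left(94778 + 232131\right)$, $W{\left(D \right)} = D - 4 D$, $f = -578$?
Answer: $-130229755869$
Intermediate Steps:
$W{\left(D \right)} = - 3 D$
$I = -130229757603$ ($I = \left(-398367\right) 326909 = -130229757603$)
$I + W{\left(f \right)} = -130229757603 - -1734 = -130229757603 + 1734 = -130229755869$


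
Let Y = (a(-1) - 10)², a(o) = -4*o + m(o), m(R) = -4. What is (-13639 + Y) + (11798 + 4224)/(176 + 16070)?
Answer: -109969286/8123 ≈ -13538.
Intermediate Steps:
a(o) = -4 - 4*o (a(o) = -4*o - 4 = -4 - 4*o)
Y = 100 (Y = ((-4 - 4*(-1)) - 10)² = ((-4 + 4) - 10)² = (0 - 10)² = (-10)² = 100)
(-13639 + Y) + (11798 + 4224)/(176 + 16070) = (-13639 + 100) + (11798 + 4224)/(176 + 16070) = -13539 + 16022/16246 = -13539 + 16022*(1/16246) = -13539 + 8011/8123 = -109969286/8123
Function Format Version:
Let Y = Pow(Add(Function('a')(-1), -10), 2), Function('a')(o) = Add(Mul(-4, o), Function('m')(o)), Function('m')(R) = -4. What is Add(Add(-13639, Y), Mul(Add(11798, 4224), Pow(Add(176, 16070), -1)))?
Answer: Rational(-109969286, 8123) ≈ -13538.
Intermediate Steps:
Function('a')(o) = Add(-4, Mul(-4, o)) (Function('a')(o) = Add(Mul(-4, o), -4) = Add(-4, Mul(-4, o)))
Y = 100 (Y = Pow(Add(Add(-4, Mul(-4, -1)), -10), 2) = Pow(Add(Add(-4, 4), -10), 2) = Pow(Add(0, -10), 2) = Pow(-10, 2) = 100)
Add(Add(-13639, Y), Mul(Add(11798, 4224), Pow(Add(176, 16070), -1))) = Add(Add(-13639, 100), Mul(Add(11798, 4224), Pow(Add(176, 16070), -1))) = Add(-13539, Mul(16022, Pow(16246, -1))) = Add(-13539, Mul(16022, Rational(1, 16246))) = Add(-13539, Rational(8011, 8123)) = Rational(-109969286, 8123)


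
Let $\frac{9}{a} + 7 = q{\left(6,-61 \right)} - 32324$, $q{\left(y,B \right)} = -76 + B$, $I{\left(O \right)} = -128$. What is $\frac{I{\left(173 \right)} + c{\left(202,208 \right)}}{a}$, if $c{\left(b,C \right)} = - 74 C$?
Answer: $\frac{503903360}{9} \approx 5.5989 \cdot 10^{7}$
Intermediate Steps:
$a = - \frac{9}{32468}$ ($a = \frac{9}{-7 - 32461} = \frac{9}{-32468} = 9 \left(- \frac{1}{32468}\right) = - \frac{9}{32468} \approx -0.0002772$)
$\frac{I{\left(173 \right)} + c{\left(202,208 \right)}}{a} = \frac{-128 - 15392}{- \frac{9}{32468}} = \left(-128 - 15392\right) \left(- \frac{32468}{9}\right) = \left(-15520\right) \left(- \frac{32468}{9}\right) = \frac{503903360}{9}$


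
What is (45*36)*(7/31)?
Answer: 11340/31 ≈ 365.81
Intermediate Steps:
(45*36)*(7/31) = 1620*(7*(1/31)) = 1620*(7/31) = 11340/31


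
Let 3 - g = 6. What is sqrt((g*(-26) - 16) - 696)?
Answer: I*sqrt(634) ≈ 25.179*I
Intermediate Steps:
g = -3 (g = 3 - 1*6 = 3 - 6 = -3)
sqrt((g*(-26) - 16) - 696) = sqrt((-3*(-26) - 16) - 696) = sqrt((78 - 16) - 696) = sqrt(62 - 696) = sqrt(-634) = I*sqrt(634)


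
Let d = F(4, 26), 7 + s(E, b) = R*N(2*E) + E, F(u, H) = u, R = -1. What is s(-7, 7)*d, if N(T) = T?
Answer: 0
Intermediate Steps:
s(E, b) = -7 - E (s(E, b) = -7 + (-2*E + E) = -7 - E)
d = 4
s(-7, 7)*d = (-7 - 1*(-7))*4 = (-7 + 7)*4 = 0*4 = 0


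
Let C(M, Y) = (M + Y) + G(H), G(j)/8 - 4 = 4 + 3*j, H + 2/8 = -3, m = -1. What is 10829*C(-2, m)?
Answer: -184093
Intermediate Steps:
H = -13/4 (H = -1/4 - 3 = -13/4 ≈ -3.2500)
G(j) = 64 + 24*j (G(j) = 32 + 8*(4 + 3*j) = 32 + (32 + 24*j) = 64 + 24*j)
C(M, Y) = -14 + M + Y (C(M, Y) = (M + Y) + (64 + 24*(-13/4)) = (M + Y) + (64 - 78) = (M + Y) - 14 = -14 + M + Y)
10829*C(-2, m) = 10829*(-14 - 2 - 1) = 10829*(-17) = -184093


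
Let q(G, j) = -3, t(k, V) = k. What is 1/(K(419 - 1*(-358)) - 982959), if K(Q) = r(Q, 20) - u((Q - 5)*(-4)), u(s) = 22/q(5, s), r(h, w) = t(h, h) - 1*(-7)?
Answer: -3/2946503 ≈ -1.0182e-6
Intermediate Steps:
r(h, w) = 7 + h (r(h, w) = h - 1*(-7) = h + 7 = 7 + h)
u(s) = -22/3 (u(s) = 22/(-3) = 22*(-1/3) = -22/3)
K(Q) = 43/3 + Q (K(Q) = (7 + Q) - 1*(-22/3) = (7 + Q) + 22/3 = 43/3 + Q)
1/(K(419 - 1*(-358)) - 982959) = 1/((43/3 + (419 - 1*(-358))) - 982959) = 1/((43/3 + (419 + 358)) - 982959) = 1/((43/3 + 777) - 982959) = 1/(2374/3 - 982959) = 1/(-2946503/3) = -3/2946503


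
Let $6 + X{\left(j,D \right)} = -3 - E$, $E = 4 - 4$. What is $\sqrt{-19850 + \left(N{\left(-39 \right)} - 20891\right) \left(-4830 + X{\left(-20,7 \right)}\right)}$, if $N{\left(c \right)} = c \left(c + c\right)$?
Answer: $\sqrt{86351461} \approx 9292.5$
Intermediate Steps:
$E = 0$
$X{\left(j,D \right)} = -9$ ($X{\left(j,D \right)} = -6 - 3 = -9$)
$N{\left(c \right)} = 2 c^{2}$ ($N{\left(c \right)} = c 2 c = 2 c^{2}$)
$\sqrt{-19850 + \left(N{\left(-39 \right)} - 20891\right) \left(-4830 + X{\left(-20,7 \right)}\right)} = \sqrt{-19850 + \left(2 \left(-39\right)^{2} - 20891\right) \left(-4830 - 9\right)} = \sqrt{-19850 + \left(2 \cdot 1521 - 20891\right) \left(-4839\right)} = \sqrt{-19850 + \left(3042 - 20891\right) \left(-4839\right)} = \sqrt{-19850 - -86371311} = \sqrt{-19850 + 86371311} = \sqrt{86351461}$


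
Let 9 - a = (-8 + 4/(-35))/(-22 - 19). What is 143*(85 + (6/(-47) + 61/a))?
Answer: 7793386172/593657 ≈ 13128.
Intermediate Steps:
a = 12631/1435 (a = 9 - (-8 + 4/(-35))/(-22 - 19) = 9 - (-8 + 4*(-1/35))/(-41) = 9 - (-8 - 4/35)*(-1)/41 = 9 - (-284)*(-1)/(35*41) = 9 - 1*284/1435 = 9 - 284/1435 = 12631/1435 ≈ 8.8021)
143*(85 + (6/(-47) + 61/a)) = 143*(85 + (6/(-47) + 61/(12631/1435))) = 143*(85 + (6*(-1/47) + 61*(1435/12631))) = 143*(85 + (-6/47 + 87535/12631)) = 143*(85 + 4038359/593657) = 143*(54499204/593657) = 7793386172/593657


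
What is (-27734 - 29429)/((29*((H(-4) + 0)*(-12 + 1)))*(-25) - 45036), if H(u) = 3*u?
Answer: 57163/140736 ≈ 0.40617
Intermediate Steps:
(-27734 - 29429)/((29*((H(-4) + 0)*(-12 + 1)))*(-25) - 45036) = (-27734 - 29429)/((29*((3*(-4) + 0)*(-12 + 1)))*(-25) - 45036) = -57163/((29*((-12 + 0)*(-11)))*(-25) - 45036) = -57163/((29*(-12*(-11)))*(-25) - 45036) = -57163/((29*132)*(-25) - 45036) = -57163/(3828*(-25) - 45036) = -57163/(-95700 - 45036) = -57163/(-140736) = -57163*(-1/140736) = 57163/140736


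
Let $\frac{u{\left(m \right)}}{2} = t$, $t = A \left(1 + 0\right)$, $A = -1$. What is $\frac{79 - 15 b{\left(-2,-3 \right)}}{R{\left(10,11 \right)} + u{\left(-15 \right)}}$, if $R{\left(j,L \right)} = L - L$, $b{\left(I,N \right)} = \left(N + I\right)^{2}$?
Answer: $148$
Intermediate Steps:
$b{\left(I,N \right)} = \left(I + N\right)^{2}$
$t = -1$ ($t = - (1 + 0) = \left(-1\right) 1 = -1$)
$u{\left(m \right)} = -2$ ($u{\left(m \right)} = 2 \left(-1\right) = -2$)
$R{\left(j,L \right)} = 0$
$\frac{79 - 15 b{\left(-2,-3 \right)}}{R{\left(10,11 \right)} + u{\left(-15 \right)}} = \frac{79 - 15 \left(-2 - 3\right)^{2}}{0 - 2} = \frac{79 - 15 \left(-5\right)^{2}}{-2} = \left(79 - 375\right) \left(- \frac{1}{2}\right) = \left(-296\right) \left(- \frac{1}{2}\right) = 148$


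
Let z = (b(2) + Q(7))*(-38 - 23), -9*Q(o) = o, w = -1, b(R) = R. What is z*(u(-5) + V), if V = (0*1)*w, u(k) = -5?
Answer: 3355/9 ≈ 372.78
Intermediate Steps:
Q(o) = -o/9
V = 0 (V = (0*1)*(-1) = 0*(-1) = 0)
z = -671/9 (z = (2 - ⅑*7)*(-38 - 23) = (2 - 7/9)*(-61) = (11/9)*(-61) = -671/9 ≈ -74.556)
z*(u(-5) + V) = -671*(-5 + 0)/9 = -671/9*(-5) = 3355/9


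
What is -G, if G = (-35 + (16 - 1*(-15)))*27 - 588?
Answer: 696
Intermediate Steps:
G = -696 (G = (-35 + (16 + 15))*27 - 588 = (-35 + 31)*27 - 588 = -4*27 - 588 = -108 - 588 = -696)
-G = -1*(-696) = 696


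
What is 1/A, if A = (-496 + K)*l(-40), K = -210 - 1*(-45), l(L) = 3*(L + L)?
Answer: 1/158640 ≈ 6.3036e-6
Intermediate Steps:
l(L) = 6*L (l(L) = 3*(2*L) = 6*L)
K = -165 (K = -210 + 45 = -165)
A = 158640 (A = (-496 - 165)*(6*(-40)) = -661*(-240) = 158640)
1/A = 1/158640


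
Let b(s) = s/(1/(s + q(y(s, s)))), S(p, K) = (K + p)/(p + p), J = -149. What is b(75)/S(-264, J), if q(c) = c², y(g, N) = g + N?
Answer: 127710000/59 ≈ 2.1646e+6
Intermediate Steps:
y(g, N) = N + g
S(p, K) = (K + p)/(2*p) (S(p, K) = (K + p)/((2*p)) = (K + p)*(1/(2*p)) = (K + p)/(2*p))
b(s) = s*(s + 4*s²) (b(s) = s/(1/(s + (s + s)²)) = s/(1/(s + (2*s)²)) = s/(1/(s + 4*s²)) = s*(s + 4*s²))
b(75)/S(-264, J) = (75²*(1 + 4*75))/(((½)*(-149 - 264)/(-264))) = (5625*(1 + 300))/(((½)*(-1/264)*(-413))) = (5625*301)/(413/528) = 1693125*(528/413) = 127710000/59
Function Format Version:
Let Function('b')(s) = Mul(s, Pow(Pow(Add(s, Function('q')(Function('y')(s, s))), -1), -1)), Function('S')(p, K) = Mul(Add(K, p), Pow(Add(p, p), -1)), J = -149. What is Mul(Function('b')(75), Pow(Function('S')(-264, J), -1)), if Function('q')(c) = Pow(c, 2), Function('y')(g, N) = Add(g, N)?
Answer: Rational(127710000, 59) ≈ 2.1646e+6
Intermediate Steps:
Function('y')(g, N) = Add(N, g)
Function('S')(p, K) = Mul(Rational(1, 2), Pow(p, -1), Add(K, p)) (Function('S')(p, K) = Mul(Add(K, p), Pow(Mul(2, p), -1)) = Mul(Add(K, p), Mul(Rational(1, 2), Pow(p, -1))) = Mul(Rational(1, 2), Pow(p, -1), Add(K, p)))
Function('b')(s) = Mul(s, Add(s, Mul(4, Pow(s, 2)))) (Function('b')(s) = Mul(s, Pow(Pow(Add(s, Pow(Add(s, s), 2)), -1), -1)) = Mul(s, Pow(Pow(Add(s, Pow(Mul(2, s), 2)), -1), -1)) = Mul(s, Pow(Pow(Add(s, Mul(4, Pow(s, 2))), -1), -1)) = Mul(s, Add(s, Mul(4, Pow(s, 2)))))
Mul(Function('b')(75), Pow(Function('S')(-264, J), -1)) = Mul(Mul(Pow(75, 2), Add(1, Mul(4, 75))), Pow(Mul(Rational(1, 2), Pow(-264, -1), Add(-149, -264)), -1)) = Mul(Mul(5625, Add(1, 300)), Pow(Mul(Rational(1, 2), Rational(-1, 264), -413), -1)) = Mul(Mul(5625, 301), Pow(Rational(413, 528), -1)) = Mul(1693125, Rational(528, 413)) = Rational(127710000, 59)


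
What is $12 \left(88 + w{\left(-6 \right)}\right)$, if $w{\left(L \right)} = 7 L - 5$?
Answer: $492$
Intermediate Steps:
$w{\left(L \right)} = -5 + 7 L$
$12 \left(88 + w{\left(-6 \right)}\right) = 12 \left(88 + \left(-5 + 7 \left(-6\right)\right)\right) = 12 \left(88 - 47\right) = 12 \cdot 41 = 492$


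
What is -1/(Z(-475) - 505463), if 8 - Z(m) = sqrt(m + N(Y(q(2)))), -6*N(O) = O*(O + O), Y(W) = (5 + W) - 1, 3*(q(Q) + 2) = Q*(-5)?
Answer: 13647285/6898088452516 - 3*I*sqrt(38523)/6898088452516 ≈ 1.9784e-6 - 8.536e-11*I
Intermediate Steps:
q(Q) = -2 - 5*Q/3 (q(Q) = -2 + (Q*(-5))/3 = -2 + (-5*Q)/3 = -2 - 5*Q/3)
Y(W) = 4 + W
N(O) = -O**2/3 (N(O) = -O*(O + O)/6 = -O*2*O/6 = -O**2/3)
Z(m) = 8 - sqrt(-16/27 + m) (Z(m) = 8 - sqrt(m - (4 + (-2 - 5/3*2))**2/3) = 8 - sqrt(m - (4 + (-2 - 10/3))**2/3) = 8 - sqrt(m - (4 - 16/3)**2/3) = 8 - sqrt(m - (-4/3)**2/3) = 8 - sqrt(m - 1/3*16/9) = 8 - sqrt(m - 16/27) = 8 - sqrt(-16/27 + m))
-1/(Z(-475) - 505463) = -1/((8 - sqrt(-48 + 81*(-475))/9) - 505463) = -1/((8 - sqrt(-48 - 38475)/9) - 505463) = -1/((8 - I*sqrt(38523)/9) - 505463) = -1/(-505455 - I*sqrt(38523)/9)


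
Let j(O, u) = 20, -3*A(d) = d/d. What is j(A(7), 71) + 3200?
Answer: 3220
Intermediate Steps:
A(d) = -⅓ (A(d) = -d/(3*d) = -⅓*1 = -⅓)
j(A(7), 71) + 3200 = 20 + 3200 = 3220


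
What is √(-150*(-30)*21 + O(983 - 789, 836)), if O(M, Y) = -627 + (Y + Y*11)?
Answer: 3*√11545 ≈ 322.34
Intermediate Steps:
O(M, Y) = -627 + 12*Y (O(M, Y) = -627 + (Y + 11*Y) = -627 + 12*Y)
√(-150*(-30)*21 + O(983 - 789, 836)) = √(-150*(-30)*21 + (-627 + 12*836)) = √(4500*21 + (-627 + 10032)) = √(94500 + 9405) = √103905 = 3*√11545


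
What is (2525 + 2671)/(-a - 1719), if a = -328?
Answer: -5196/1391 ≈ -3.7354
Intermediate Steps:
(2525 + 2671)/(-a - 1719) = (2525 + 2671)/(-1*(-328) - 1719) = 5196/(328 - 1719) = 5196/(-1391) = 5196*(-1/1391) = -5196/1391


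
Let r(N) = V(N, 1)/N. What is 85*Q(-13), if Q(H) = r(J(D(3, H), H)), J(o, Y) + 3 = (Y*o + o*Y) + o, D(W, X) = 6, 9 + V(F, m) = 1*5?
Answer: 20/9 ≈ 2.2222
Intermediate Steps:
V(F, m) = -4 (V(F, m) = -9 + 1*5 = -9 + 5 = -4)
J(o, Y) = -3 + o + 2*Y*o (J(o, Y) = -3 + ((Y*o + o*Y) + o) = -3 + ((Y*o + Y*o) + o) = -3 + (2*Y*o + o) = -3 + (o + 2*Y*o) = -3 + o + 2*Y*o)
r(N) = -4/N
Q(H) = -4/(3 + 12*H) (Q(H) = -4/(-3 + 6 + 2*H*6) = -4/(-3 + 6 + 12*H) = -4/(3 + 12*H))
85*Q(-13) = 85*(-4/(3 + 12*(-13))) = 85*(-4/(3 - 156)) = 85*(-4/(-153)) = 85*(-4*(-1/153)) = 85*(4/153) = 20/9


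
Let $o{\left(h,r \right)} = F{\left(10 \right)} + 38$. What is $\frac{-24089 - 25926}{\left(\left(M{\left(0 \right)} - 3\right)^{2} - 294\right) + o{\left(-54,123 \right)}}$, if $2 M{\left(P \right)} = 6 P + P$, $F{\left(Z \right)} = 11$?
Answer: $\frac{50015}{236} \approx 211.93$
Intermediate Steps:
$M{\left(P \right)} = \frac{7 P}{2}$ ($M{\left(P \right)} = \frac{6 P + P}{2} = \frac{7 P}{2}$)
$o{\left(h,r \right)} = 49$ ($o{\left(h,r \right)} = 11 + 38 = 49$)
$\frac{-24089 - 25926}{\left(\left(M{\left(0 \right)} - 3\right)^{2} - 294\right) + o{\left(-54,123 \right)}} = \frac{-24089 - 25926}{\left(\left(\frac{7}{2} \cdot 0 - 3\right)^{2} - 294\right) + 49} = - \frac{50015}{\left(\left(0 - 3\right)^{2} - 294\right) + 49} = - \frac{50015}{\left(\left(-3\right)^{2} - 294\right) + 49} = - \frac{50015}{\left(9 - 294\right) + 49} = - \frac{50015}{-285 + 49} = - \frac{50015}{-236} = \left(-50015\right) \left(- \frac{1}{236}\right) = \frac{50015}{236}$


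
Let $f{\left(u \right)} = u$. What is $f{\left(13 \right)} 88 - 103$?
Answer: $1041$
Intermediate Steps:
$f{\left(13 \right)} 88 - 103 = 13 \cdot 88 - 103 = 1144 - 103 = 1041$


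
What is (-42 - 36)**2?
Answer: 6084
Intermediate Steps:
(-42 - 36)**2 = (-78)**2 = 6084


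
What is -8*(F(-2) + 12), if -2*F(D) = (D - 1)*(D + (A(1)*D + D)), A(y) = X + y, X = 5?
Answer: 96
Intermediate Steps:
A(y) = 5 + y
F(D) = -4*D*(-1 + D) (F(D) = -(D - 1)*(D + ((5 + 1)*D + D))/2 = -(-1 + D)*(D + (6*D + D))/2 = -(-1 + D)*(D + 7*D)/2 = -(-1 + D)*8*D/2 = -4*D*(-1 + D))
-8*(F(-2) + 12) = -8*(4*(-2)*(1 - 1*(-2)) + 12) = -8*(4*(-2)*(1 + 2) + 12) = -8*(4*(-2)*3 + 12) = -8*(-24 + 12) = -8*(-12) = 96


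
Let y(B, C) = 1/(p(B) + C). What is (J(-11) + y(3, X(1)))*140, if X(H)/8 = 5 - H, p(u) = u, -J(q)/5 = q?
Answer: 7704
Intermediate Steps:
J(q) = -5*q
X(H) = 40 - 8*H (X(H) = 8*(5 - H) = 40 - 8*H)
y(B, C) = 1/(B + C)
(J(-11) + y(3, X(1)))*140 = (-5*(-11) + 1/(3 + (40 - 8*1)))*140 = (55 + 1/(3 + (40 - 8)))*140 = (55 + 1/(3 + 32))*140 = (55 + 1/35)*140 = (1926/35)*140 = 7704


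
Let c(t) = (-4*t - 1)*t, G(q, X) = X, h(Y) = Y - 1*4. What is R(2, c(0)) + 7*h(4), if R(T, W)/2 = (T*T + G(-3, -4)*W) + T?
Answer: 12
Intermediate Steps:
h(Y) = -4 + Y (h(Y) = Y - 4 = -4 + Y)
c(t) = t*(-1 - 4*t) (c(t) = (-1 - 4*t)*t = t*(-1 - 4*t))
R(T, W) = -8*W + 2*T + 2*T² (R(T, W) = 2*((T*T - 4*W) + T) = 2*((T² - 4*W) + T) = 2*(T + T² - 4*W) = -8*W + 2*T + 2*T²)
R(2, c(0)) + 7*h(4) = (-(-8)*0*(1 + 4*0) + 2*2 + 2*2²) + 7*(-4 + 4) = (-(-8)*0*(1 + 0) + 4 + 2*4) + 7*0 = (-(-8)*0 + 4 + 8) + 0 = (-8*0 + 4 + 8) + 0 = (0 + 4 + 8) + 0 = 12 + 0 = 12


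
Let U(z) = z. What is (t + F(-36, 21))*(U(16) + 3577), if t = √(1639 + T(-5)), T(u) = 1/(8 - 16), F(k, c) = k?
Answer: -129348 + 3593*√26222/4 ≈ 16108.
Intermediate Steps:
T(u) = -⅛ (T(u) = 1/(-8) = -⅛)
t = √26222/4 (t = √(1639 - ⅛) = √(13111/8) = √26222/4 ≈ 40.483)
(t + F(-36, 21))*(U(16) + 3577) = (√26222/4 - 36)*(16 + 3577) = (-36 + √26222/4)*3593 = -129348 + 3593*√26222/4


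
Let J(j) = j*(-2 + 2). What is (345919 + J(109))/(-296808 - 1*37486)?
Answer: -345919/334294 ≈ -1.0348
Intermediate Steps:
J(j) = 0 (J(j) = j*0 = 0)
(345919 + J(109))/(-296808 - 1*37486) = (345919 + 0)/(-296808 - 1*37486) = 345919/(-296808 - 37486) = 345919/(-334294) = 345919*(-1/334294) = -345919/334294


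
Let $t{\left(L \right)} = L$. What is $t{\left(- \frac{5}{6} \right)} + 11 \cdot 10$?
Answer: $\frac{655}{6} \approx 109.17$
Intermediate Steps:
$t{\left(- \frac{5}{6} \right)} + 11 \cdot 10 = - \frac{5}{6} + 11 \cdot 10 = \left(-5\right) \frac{1}{6} + 110 = - \frac{5}{6} + 110 = \frac{655}{6}$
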